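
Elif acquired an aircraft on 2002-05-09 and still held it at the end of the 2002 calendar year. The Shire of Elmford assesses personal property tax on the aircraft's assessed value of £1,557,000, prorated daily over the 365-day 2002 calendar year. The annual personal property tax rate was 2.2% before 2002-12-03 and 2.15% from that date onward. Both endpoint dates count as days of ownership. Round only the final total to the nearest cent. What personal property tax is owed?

£22,179.78

2002-05-09 to 2002-12-02: 208 days at 2.2% → £1,557,000 × 2.2% × 208/365 = £19,520.0877
2002-12-03 to 2002-12-31: 29 days at 2.15% → £1,557,000 × 2.15% × 29/365 = £2,659.6973
Total = £22,179.7849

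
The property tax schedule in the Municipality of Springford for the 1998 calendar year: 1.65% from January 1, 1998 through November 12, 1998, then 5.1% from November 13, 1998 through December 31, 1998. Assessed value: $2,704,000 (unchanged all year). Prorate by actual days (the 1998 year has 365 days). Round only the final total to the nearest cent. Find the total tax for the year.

$57,139.59

January 1 – November 12, 1998: 316 days at 1.65% → $2,704,000 × 1.65% × 316/365 = $38,626.4548
November 13 – December 31, 1998: 49 days at 5.1% → $2,704,000 × 5.1% × 49/365 = $18,513.1397
Total = $57,139.5945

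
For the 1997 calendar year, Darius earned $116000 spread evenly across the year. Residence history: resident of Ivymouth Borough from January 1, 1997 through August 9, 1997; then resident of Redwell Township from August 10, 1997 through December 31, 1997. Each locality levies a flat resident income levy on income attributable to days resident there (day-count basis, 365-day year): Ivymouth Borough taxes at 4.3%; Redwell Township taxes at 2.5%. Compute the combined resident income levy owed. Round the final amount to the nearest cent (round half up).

Ivymouth Borough, January 1 – August 9, 1997: 221 days → $116000 × 4.3% × 221/365 = $3020.1315
Redwell Township, August 10 – December 31, 1997: 144 days → $116000 × 2.5% × 144/365 = $1144.1096
Total = $4164.2411

$4164.24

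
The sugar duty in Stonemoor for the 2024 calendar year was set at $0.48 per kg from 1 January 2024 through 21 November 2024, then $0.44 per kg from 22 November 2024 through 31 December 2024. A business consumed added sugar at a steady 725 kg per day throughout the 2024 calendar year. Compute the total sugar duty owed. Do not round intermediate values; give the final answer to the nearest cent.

1 January – 21 November 2024: 326 days × 725 kg/day = 236,350 kg at $0.48/kg → $113448.00
22 November – 31 December 2024: 40 days × 725 kg/day = 29,000 kg at $0.44/kg → $12760.00

$126208.00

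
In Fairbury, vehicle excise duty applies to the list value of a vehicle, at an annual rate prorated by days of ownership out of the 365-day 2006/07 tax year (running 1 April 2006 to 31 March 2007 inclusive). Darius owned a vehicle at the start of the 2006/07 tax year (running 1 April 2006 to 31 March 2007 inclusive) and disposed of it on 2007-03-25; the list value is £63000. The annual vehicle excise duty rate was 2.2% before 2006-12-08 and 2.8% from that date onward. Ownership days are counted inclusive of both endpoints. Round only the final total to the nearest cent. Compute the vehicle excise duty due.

£1475.06

2006-04-01 to 2006-12-07: 251 days at 2.2% → £63000 × 2.2% × 251/365 = £953.1123
2006-12-08 to 2007-03-25: 108 days at 2.8% → £63000 × 2.8% × 108/365 = £521.9507
Total = £1475.0630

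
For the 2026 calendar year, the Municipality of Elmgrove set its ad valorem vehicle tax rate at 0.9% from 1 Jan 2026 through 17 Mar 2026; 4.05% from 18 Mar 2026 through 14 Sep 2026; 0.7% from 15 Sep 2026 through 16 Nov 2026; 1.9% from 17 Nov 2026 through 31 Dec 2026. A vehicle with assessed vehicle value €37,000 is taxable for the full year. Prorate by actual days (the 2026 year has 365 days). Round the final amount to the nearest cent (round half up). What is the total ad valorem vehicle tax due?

1 Jan – 17 Mar 2026: 76 days at 0.9% → €37,000 × 0.9% × 76/365 = €69.3370
18 Mar – 14 Sep 2026: 181 days at 4.05% → €37,000 × 4.05% × 181/365 = €743.0918
15 Sep – 16 Nov 2026: 63 days at 0.7% → €37,000 × 0.7% × 63/365 = €44.7041
17 Nov – 31 Dec 2026: 45 days at 1.9% → €37,000 × 1.9% × 45/365 = €86.6712
Total = €943.8041

€943.80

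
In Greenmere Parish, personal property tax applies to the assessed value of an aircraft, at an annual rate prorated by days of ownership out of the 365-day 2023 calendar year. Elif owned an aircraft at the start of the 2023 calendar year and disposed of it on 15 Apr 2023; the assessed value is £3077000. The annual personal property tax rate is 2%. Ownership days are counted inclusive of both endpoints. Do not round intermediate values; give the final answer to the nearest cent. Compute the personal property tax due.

Days held (1 Jan – 15 Apr 2023): 105 out of 365
Tax = £3077000 × 2% × 105/365 = £17703.2877

£17703.29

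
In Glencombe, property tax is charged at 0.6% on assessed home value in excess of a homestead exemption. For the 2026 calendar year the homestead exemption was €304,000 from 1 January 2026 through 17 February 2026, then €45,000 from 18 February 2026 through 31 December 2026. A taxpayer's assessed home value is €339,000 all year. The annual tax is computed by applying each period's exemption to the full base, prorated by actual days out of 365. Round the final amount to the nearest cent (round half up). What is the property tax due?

€1,559.64

1 January – 17 February 2026: 48 days, exemption €304,000 → (€339,000 − €304,000) × 0.6% × 48/365 = €27.6164
18 February – 31 December 2026: 317 days, exemption €45,000 → (€339,000 − €45,000) × 0.6% × 317/365 = €1,532.0219
Total = €1,559.6384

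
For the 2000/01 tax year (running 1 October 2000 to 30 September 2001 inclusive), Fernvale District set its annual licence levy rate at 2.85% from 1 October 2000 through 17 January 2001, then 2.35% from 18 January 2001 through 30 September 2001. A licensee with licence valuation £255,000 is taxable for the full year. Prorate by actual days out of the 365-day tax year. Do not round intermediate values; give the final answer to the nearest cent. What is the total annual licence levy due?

£6,373.25

1 October 2000 – 17 January 2001: 109 days at 2.85% → £255,000 × 2.85% × 109/365 = £2,170.2945
18 January – 30 September 2001: 256 days at 2.35% → £255,000 × 2.35% × 256/365 = £4,202.9589
Total = £6,373.2534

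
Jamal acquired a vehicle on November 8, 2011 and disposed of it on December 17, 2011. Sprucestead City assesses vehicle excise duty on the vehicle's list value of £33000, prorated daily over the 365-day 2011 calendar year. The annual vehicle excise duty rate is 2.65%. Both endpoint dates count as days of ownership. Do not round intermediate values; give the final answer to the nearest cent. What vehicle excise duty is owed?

£95.84

Days held (November 8 – December 17, 2011): 40 out of 365
Tax = £33000 × 2.65% × 40/365 = £95.8356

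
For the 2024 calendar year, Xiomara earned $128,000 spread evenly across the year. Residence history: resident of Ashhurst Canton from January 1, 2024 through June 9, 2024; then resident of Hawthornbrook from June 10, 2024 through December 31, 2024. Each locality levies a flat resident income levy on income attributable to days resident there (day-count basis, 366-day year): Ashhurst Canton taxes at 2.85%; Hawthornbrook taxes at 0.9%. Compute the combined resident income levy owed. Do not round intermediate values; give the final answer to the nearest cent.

$2,249.97

Ashhurst Canton, January 1 – June 9, 2024: 161 days → $128,000 × 2.85% × 161/366 = $1,604.7213
Hawthornbrook, June 10 – December 31, 2024: 205 days → $128,000 × 0.9% × 205/366 = $645.2459
Total = $2,249.9672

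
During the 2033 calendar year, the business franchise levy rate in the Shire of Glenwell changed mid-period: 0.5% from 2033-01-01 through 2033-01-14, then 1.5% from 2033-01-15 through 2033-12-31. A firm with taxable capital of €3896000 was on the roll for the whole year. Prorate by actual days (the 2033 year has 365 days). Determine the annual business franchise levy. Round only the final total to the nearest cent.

€56945.64

2033-01-01 to 2033-01-14: 14 days at 0.5% → €3896000 × 0.5% × 14/365 = €747.1781
2033-01-15 to 2033-12-31: 351 days at 1.5% → €3896000 × 1.5% × 351/365 = €56198.4658
Total = €56945.6438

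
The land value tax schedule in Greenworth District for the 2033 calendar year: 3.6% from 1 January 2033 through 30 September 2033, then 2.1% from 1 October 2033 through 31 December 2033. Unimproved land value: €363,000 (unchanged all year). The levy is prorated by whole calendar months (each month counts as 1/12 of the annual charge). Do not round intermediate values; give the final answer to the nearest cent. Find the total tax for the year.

1 January – 30 September 2033: 9 months at 3.6% → €363,000 × 3.6% × 9/12 = €9,801.0000
1 October – 31 December 2033: 3 months at 2.1% → €363,000 × 2.1% × 3/12 = €1,905.7500
Total = €11,706.7500

€11,706.75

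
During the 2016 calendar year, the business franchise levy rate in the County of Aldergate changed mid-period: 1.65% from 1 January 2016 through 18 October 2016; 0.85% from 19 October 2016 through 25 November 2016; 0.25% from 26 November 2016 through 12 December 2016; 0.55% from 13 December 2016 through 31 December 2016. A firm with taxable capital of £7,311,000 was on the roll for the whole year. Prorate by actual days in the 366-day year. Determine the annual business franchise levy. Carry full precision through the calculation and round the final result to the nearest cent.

1 January – 18 October 2016: 292 days at 1.65% → £7,311,000 × 1.65% × 292/366 = £96,241.5246
19 October – 25 November 2016: 38 days at 0.85% → £7,311,000 × 0.85% × 38/366 = £6,452.0574
26 November – 12 December 2016: 17 days at 0.25% → £7,311,000 × 0.25% × 17/366 = £848.9549
13 December – 31 December 2016: 19 days at 0.55% → £7,311,000 × 0.55% × 19/366 = £2,087.4303
Total = £105,629.9672

£105,629.97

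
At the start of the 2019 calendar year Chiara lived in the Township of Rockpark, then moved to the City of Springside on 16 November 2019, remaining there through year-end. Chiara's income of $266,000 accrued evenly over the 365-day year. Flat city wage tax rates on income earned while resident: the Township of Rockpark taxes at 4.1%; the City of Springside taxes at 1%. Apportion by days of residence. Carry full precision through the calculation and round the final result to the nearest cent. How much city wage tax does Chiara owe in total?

$9,866.78

The Township of Rockpark, 1 January – 15 November 2019: 319 days → $266,000 × 4.1% × 319/365 = $9,531.5452
The City of Springside, 16 November – 31 December 2019: 46 days → $266,000 × 1% × 46/365 = $335.2329
Total = $9,866.7781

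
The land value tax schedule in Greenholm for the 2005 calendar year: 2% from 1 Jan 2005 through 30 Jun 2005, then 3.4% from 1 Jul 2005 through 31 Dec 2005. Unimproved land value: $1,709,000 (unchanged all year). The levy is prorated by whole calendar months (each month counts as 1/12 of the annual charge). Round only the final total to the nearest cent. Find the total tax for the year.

1 Jan – 30 Jun 2005: 6 months at 2% → $1,709,000 × 2% × 6/12 = $17,090.0000
1 Jul – 31 Dec 2005: 6 months at 3.4% → $1,709,000 × 3.4% × 6/12 = $29,053.0000
Total = $46,143.0000

$46,143.00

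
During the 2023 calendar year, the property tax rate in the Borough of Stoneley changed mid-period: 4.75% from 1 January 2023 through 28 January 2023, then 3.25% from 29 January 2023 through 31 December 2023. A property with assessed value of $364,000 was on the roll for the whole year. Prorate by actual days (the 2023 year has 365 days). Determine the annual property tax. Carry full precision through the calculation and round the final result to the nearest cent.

1 January – 28 January 2023: 28 days at 4.75% → $364,000 × 4.75% × 28/365 = $1,326.3562
29 January – 31 December 2023: 337 days at 3.25% → $364,000 × 3.25% × 337/365 = $10,922.4932
Total = $12,248.8493

$12,248.85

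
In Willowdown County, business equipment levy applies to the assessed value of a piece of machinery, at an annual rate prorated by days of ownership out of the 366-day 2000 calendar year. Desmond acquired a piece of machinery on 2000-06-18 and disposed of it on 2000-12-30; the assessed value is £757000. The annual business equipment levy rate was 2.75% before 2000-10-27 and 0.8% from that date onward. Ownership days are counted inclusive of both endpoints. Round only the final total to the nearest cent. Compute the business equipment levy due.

2000-06-18 to 2000-10-26: 131 days at 2.75% → £757000 × 2.75% × 131/366 = £7451.0724
2000-10-27 to 2000-12-30: 65 days at 0.8% → £757000 × 0.8% × 65/366 = £1075.5191
Total = £8526.5915

£8526.59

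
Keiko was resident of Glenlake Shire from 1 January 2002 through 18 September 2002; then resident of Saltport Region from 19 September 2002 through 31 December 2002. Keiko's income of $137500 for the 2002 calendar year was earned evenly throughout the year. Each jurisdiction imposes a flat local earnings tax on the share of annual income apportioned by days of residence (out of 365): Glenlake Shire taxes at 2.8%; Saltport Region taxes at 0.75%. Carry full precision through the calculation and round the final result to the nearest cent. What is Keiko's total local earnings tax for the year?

$3046.85

Glenlake Shire, 1 January – 18 September 2002: 261 days → $137500 × 2.8% × 261/365 = $2753.0137
Saltport Region, 19 September – 31 December 2002: 104 days → $137500 × 0.75% × 104/365 = $293.8356
Total = $3046.8493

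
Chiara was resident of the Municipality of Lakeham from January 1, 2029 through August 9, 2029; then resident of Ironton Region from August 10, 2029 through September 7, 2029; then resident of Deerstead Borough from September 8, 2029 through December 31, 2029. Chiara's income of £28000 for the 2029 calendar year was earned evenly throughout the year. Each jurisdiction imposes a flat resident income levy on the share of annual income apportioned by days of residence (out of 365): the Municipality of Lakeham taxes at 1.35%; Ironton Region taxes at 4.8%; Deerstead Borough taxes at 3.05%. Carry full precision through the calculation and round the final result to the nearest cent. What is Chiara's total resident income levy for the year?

£604.72

The Municipality of Lakeham, January 1 – August 9, 2029: 221 days → £28000 × 1.35% × 221/365 = £228.8712
Ironton Region, August 10 – September 7, 2029: 29 days → £28000 × 4.8% × 29/365 = £106.7836
Deerstead Borough, September 8 – December 31, 2029: 115 days → £28000 × 3.05% × 115/365 = £269.0685
Total = £604.7233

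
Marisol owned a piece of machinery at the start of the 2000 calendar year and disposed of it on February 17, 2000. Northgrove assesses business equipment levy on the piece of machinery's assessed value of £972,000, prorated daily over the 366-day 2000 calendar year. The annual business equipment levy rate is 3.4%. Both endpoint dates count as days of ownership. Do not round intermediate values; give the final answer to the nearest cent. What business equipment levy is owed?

Days held (January 1 – February 17, 2000): 48 out of 366
Tax = £972,000 × 3.4% × 48/366 = £4,334.1639

£4,334.16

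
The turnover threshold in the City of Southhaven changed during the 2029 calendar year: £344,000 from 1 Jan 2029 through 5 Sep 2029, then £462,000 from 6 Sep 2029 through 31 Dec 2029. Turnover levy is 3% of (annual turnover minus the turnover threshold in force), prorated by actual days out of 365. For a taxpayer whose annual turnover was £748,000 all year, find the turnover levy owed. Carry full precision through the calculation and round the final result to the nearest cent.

£10,985.26

1 Jan – 5 Sep 2029: 248 days, exemption £344,000 → (£748,000 − £344,000) × 3% × 248/365 = £8,234.9589
6 Sep – 31 Dec 2029: 117 days, exemption £462,000 → (£748,000 − £462,000) × 3% × 117/365 = £2,750.3014
Total = £10,985.2603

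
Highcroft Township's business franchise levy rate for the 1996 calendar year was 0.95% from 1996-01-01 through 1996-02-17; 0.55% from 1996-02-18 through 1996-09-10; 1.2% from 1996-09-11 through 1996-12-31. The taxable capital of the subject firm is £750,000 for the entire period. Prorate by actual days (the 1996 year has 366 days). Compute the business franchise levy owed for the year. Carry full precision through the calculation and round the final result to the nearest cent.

1996-01-01 to 1996-02-17: 48 days at 0.95% → £750,000 × 0.95% × 48/366 = £934.4262
1996-02-18 to 1996-09-10: 206 days at 0.55% → £750,000 × 0.55% × 206/366 = £2,321.7213
1996-09-11 to 1996-12-31: 112 days at 1.2% → £750,000 × 1.2% × 112/366 = £2,754.0984
Total = £6,010.2459

£6,010.25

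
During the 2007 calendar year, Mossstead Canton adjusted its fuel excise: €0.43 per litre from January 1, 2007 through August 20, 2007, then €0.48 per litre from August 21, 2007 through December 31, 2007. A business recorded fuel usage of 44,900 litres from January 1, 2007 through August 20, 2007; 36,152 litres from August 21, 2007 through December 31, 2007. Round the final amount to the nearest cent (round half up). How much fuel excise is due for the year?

January 1 – August 20, 2007: 44,900 litres at €0.43/litre → €19,307.00
August 21 – December 31, 2007: 36,152 litres at €0.48/litre → €17,352.96

€36,659.96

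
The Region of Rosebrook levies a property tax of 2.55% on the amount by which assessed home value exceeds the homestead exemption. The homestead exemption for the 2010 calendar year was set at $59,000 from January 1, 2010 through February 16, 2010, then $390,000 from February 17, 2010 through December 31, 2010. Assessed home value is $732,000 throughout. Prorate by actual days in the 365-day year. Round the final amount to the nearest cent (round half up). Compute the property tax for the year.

January 1 – February 16, 2010: 47 days, exemption $59,000 → ($732,000 − $59,000) × 2.55% × 47/365 = $2,209.8370
February 17 – December 31, 2010: 318 days, exemption $390,000 → ($732,000 − $390,000) × 2.55% × 318/365 = $7,598.0219
Total = $9,807.8589

$9,807.86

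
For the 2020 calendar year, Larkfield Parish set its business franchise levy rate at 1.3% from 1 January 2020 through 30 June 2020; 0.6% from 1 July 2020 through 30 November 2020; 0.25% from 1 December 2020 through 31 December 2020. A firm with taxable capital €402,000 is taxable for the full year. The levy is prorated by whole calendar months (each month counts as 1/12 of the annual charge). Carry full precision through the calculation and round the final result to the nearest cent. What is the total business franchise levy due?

1 January – 30 June 2020: 6 months at 1.3% → €402,000 × 1.3% × 6/12 = €2,613.0000
1 July – 30 November 2020: 5 months at 0.6% → €402,000 × 0.6% × 5/12 = €1,005.0000
1 December – 31 December 2020: 1 month at 0.25% → €402,000 × 0.25% × 1/12 = €83.7500
Total = €3,701.7500

€3,701.75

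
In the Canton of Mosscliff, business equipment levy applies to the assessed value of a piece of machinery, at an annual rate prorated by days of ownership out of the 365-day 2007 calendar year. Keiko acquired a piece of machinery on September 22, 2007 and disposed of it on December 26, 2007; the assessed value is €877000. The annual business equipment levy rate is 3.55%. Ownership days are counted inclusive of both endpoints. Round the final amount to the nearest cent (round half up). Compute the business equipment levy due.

€8188.54

Days held (September 22 – December 26, 2007): 96 out of 365
Tax = €877000 × 3.55% × 96/365 = €8188.5370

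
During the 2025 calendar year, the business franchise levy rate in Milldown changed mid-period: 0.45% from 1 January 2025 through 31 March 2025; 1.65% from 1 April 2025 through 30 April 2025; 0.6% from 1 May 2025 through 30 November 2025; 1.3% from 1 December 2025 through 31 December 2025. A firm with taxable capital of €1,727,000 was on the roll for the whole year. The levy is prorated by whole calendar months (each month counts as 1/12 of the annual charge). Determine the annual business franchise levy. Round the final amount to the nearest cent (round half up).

€12,232.92

1 January – 31 March 2025: 3 months at 0.45% → €1,727,000 × 0.45% × 3/12 = €1,942.8750
1 April – 30 April 2025: 1 month at 1.65% → €1,727,000 × 1.65% × 1/12 = €2,374.6250
1 May – 30 November 2025: 7 months at 0.6% → €1,727,000 × 0.6% × 7/12 = €6,044.5000
1 December – 31 December 2025: 1 month at 1.3% → €1,727,000 × 1.3% × 1/12 = €1,870.9167
Total = €12,232.9167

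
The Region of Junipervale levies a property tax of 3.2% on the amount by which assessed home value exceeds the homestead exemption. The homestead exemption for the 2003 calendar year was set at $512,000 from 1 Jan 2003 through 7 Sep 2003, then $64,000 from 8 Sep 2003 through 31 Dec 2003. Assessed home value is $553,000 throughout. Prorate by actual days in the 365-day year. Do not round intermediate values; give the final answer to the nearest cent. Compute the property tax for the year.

1 Jan – 7 Sep 2003: 250 days, exemption $512,000 → ($553,000 − $512,000) × 3.2% × 250/365 = $898.6301
8 Sep – 31 Dec 2003: 115 days, exemption $64,000 → ($553,000 − $64,000) × 3.2% × 115/365 = $4,930.1918
Total = $5,828.8219

$5,828.82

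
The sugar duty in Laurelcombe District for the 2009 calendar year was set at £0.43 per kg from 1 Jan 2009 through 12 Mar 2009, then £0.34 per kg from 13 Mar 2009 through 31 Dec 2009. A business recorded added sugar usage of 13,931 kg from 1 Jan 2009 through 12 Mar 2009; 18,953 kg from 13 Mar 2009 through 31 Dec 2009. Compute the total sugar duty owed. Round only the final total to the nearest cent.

£12,434.35

1 Jan – 12 Mar 2009: 13,931 kg at £0.43/kg → £5,990.33
13 Mar – 31 Dec 2009: 18,953 kg at £0.34/kg → £6,444.02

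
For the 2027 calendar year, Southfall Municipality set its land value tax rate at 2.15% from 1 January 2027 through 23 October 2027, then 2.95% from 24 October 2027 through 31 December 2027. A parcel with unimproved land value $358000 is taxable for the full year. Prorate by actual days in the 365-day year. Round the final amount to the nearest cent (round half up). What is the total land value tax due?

$8238.41

1 January – 23 October 2027: 296 days at 2.15% → $358000 × 2.15% × 296/365 = $6241.9507
24 October – 31 December 2027: 69 days at 2.95% → $358000 × 2.95% × 69/365 = $1996.4630
Total = $8238.4137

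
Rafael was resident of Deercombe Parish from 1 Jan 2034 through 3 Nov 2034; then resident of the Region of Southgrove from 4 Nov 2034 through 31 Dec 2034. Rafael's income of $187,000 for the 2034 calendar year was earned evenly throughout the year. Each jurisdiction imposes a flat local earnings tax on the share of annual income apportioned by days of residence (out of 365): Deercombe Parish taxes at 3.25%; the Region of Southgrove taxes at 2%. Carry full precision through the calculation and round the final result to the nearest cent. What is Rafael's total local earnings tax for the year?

Deercombe Parish, 1 Jan – 3 Nov 2034: 307 days → $187,000 × 3.25% × 307/365 = $5,111.7603
The Region of Southgrove, 4 Nov – 31 Dec 2034: 58 days → $187,000 × 2% × 58/365 = $594.3014
Total = $5,706.0616

$5,706.06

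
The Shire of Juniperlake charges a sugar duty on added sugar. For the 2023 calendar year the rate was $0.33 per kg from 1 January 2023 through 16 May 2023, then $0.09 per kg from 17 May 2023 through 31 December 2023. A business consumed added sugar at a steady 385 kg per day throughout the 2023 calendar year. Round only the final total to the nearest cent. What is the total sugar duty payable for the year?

1 January – 16 May 2023: 136 days × 385 kg/day = 52,360 kg at $0.33/kg → $17278.80
17 May – 31 December 2023: 229 days × 385 kg/day = 88,165 kg at $0.09/kg → $7934.85

$25213.65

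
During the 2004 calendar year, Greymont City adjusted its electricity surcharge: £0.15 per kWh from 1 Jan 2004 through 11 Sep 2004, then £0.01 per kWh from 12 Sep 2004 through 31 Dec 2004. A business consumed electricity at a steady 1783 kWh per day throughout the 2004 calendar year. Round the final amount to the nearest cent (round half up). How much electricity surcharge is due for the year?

£70,178.88

1 Jan – 11 Sep 2004: 255 days × 1783 kWh/day = 454,665 kWh at £0.15/kWh → £68,199.75
12 Sep – 31 Dec 2004: 111 days × 1783 kWh/day = 197,913 kWh at £0.01/kWh → £1,979.13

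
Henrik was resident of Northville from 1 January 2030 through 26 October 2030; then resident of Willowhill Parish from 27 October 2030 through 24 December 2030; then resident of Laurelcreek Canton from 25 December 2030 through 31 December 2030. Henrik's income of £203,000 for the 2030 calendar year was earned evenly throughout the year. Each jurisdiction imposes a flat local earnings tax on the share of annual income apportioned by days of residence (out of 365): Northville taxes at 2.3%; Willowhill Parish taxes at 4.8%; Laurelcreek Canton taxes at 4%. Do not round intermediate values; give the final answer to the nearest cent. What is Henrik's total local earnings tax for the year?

£5,555.53

Northville, 1 January – 26 October 2030: 299 days → £203,000 × 2.3% × 299/365 = £3,824.7425
Willowhill Parish, 27 October – 24 December 2030: 59 days → £203,000 × 4.8% × 59/365 = £1,575.0575
Laurelcreek Canton, 25 December – 31 December 2030: 7 days → £203,000 × 4% × 7/365 = £155.7260
Total = £5,555.5260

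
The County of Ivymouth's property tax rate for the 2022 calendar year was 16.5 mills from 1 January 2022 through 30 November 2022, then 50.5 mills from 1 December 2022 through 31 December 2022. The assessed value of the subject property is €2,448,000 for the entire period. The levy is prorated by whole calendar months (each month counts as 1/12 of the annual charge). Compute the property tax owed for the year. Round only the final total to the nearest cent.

1 January – 30 November 2022: 11 months at 16.5 mills → €2,448,000 × 1.65% × 11/12 = €37,026.0000
1 December – 31 December 2022: 1 month at 50.5 mills → €2,448,000 × 5.05% × 1/12 = €10,302.0000
Total = €47,328.0000

€47,328.00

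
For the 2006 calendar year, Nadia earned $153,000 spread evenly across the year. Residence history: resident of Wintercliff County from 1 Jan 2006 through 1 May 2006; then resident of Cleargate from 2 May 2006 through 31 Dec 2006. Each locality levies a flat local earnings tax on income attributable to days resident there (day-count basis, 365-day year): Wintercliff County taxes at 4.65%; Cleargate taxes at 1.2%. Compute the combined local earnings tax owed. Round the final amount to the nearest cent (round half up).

$3,585.86

Wintercliff County, 1 Jan – 1 May 2006: 121 days → $153,000 × 4.65% × 121/365 = $2,358.5055
Cleargate, 2 May – 31 Dec 2006: 244 days → $153,000 × 1.2% × 244/365 = $1,227.3534
Total = $3,585.8589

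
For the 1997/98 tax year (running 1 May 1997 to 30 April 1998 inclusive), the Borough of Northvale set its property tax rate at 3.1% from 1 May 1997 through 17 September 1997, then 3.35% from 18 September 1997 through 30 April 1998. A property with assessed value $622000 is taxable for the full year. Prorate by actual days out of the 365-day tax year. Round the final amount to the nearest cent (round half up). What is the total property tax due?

$20240.56

1 May – 17 September 1997: 140 days at 3.1% → $622000 × 3.1% × 140/365 = $7395.8356
18 September 1997 – 30 April 1998: 225 days at 3.35% → $622000 × 3.35% × 225/365 = $12844.7260
Total = $20240.5616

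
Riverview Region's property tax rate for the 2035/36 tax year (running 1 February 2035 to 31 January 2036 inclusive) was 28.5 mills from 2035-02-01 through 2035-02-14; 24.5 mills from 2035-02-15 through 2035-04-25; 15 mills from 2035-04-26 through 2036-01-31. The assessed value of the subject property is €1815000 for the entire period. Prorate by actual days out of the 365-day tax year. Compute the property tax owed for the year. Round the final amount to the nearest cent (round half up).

2035-02-01 to 2035-02-14: 14 days at 28.5 mills → €1815000 × 2.85% × 14/365 = €1984.0685
2035-02-15 to 2035-04-25: 70 days at 24.5 mills → €1815000 × 2.45% × 70/365 = €8528.0137
2035-04-26 to 2036-01-31: 281 days at 15 mills → €1815000 × 1.5% × 281/365 = €20959.5205
Total = €31471.6027

€31471.60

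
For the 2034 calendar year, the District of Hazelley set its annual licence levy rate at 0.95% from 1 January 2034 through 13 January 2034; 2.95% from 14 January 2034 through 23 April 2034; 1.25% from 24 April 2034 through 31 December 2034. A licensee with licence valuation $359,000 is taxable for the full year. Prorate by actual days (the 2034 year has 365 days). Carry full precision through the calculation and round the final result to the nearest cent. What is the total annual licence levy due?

1 January – 13 January 2034: 13 days at 0.95% → $359,000 × 0.95% × 13/365 = $121.4699
14 January – 23 April 2034: 100 days at 2.95% → $359,000 × 2.95% × 100/365 = $2,901.5068
24 April – 31 December 2034: 252 days at 1.25% → $359,000 × 1.25% × 252/365 = $3,098.2192
Total = $6,121.1959

$6,121.20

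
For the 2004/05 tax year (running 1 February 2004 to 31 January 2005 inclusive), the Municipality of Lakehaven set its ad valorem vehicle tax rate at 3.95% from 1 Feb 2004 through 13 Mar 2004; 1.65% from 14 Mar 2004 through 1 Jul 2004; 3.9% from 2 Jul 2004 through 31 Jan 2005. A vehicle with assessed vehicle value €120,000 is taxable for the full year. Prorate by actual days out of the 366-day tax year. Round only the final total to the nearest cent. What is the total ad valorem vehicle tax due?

1 Feb – 13 Mar 2004: 42 days at 3.95% → €120,000 × 3.95% × 42/366 = €543.9344
14 Mar – 1 Jul 2004: 110 days at 1.65% → €120,000 × 1.65% × 110/366 = €595.0820
2 Jul 2004 – 31 Jan 2005: 214 days at 3.9% → €120,000 × 3.9% × 214/366 = €2,736.3934
Total = €3,875.4098

€3,875.41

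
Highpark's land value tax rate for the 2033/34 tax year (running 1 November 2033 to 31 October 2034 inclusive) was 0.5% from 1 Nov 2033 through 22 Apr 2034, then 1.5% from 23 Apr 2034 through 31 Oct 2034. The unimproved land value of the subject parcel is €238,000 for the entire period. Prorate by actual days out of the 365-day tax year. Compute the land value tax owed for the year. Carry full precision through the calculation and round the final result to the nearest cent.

€2,441.95

1 Nov 2033 – 22 Apr 2034: 173 days at 0.5% → €238,000 × 0.5% × 173/365 = €564.0274
23 Apr – 31 Oct 2034: 192 days at 1.5% → €238,000 × 1.5% × 192/365 = €1,877.9178
Total = €2,441.9452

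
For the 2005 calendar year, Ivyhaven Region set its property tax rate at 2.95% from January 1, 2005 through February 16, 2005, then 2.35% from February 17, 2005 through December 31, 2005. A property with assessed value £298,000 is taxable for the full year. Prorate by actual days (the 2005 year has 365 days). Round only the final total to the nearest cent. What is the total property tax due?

January 1 – February 16, 2005: 47 days at 2.95% → £298,000 × 2.95% × 47/365 = £1,131.9918
February 17 – December 31, 2005: 318 days at 2.35% → £298,000 × 2.35% × 318/365 = £6,101.2438
Total = £7,233.2356

£7,233.24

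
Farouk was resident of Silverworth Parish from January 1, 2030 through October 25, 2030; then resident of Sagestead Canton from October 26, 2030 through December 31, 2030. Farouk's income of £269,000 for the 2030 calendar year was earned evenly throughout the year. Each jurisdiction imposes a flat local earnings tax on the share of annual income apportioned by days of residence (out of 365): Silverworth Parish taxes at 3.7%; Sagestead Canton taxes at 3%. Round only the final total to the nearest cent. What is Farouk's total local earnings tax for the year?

£9,607.35

Silverworth Parish, January 1 – October 25, 2030: 298 days → £269,000 × 3.7% × 298/365 = £8,126.0110
Sagestead Canton, October 26 – December 31, 2030: 67 days → £269,000 × 3% × 67/365 = £1,481.3425
Total = £9,607.3534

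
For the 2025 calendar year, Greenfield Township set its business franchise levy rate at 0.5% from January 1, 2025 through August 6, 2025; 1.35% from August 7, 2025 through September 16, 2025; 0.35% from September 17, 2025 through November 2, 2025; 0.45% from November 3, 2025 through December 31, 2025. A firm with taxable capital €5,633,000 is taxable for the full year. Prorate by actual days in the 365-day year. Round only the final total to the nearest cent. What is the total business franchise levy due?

€32,000.07

January 1 – August 6, 2025: 218 days at 0.5% → €5,633,000 × 0.5% × 218/365 = €16,821.8356
August 7 – September 16, 2025: 41 days at 1.35% → €5,633,000 × 1.35% × 41/365 = €8,542.0973
September 17 – November 2, 2025: 47 days at 0.35% → €5,633,000 × 0.35% × 47/365 = €2,538.7082
November 3 – December 31, 2025: 59 days at 0.45% → €5,633,000 × 0.45% × 59/365 = €4,097.4288
Total = €32,000.0699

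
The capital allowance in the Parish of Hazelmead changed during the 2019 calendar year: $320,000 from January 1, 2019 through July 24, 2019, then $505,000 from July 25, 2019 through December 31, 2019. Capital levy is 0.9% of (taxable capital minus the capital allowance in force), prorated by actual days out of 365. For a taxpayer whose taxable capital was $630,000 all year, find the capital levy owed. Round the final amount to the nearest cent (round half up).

January 1 – July 24, 2019: 205 days, exemption $320,000 → ($630,000 − $320,000) × 0.9% × 205/365 = $1,566.9863
July 25 – December 31, 2019: 160 days, exemption $505,000 → ($630,000 − $505,000) × 0.9% × 160/365 = $493.1507
Total = $2,060.1370

$2,060.14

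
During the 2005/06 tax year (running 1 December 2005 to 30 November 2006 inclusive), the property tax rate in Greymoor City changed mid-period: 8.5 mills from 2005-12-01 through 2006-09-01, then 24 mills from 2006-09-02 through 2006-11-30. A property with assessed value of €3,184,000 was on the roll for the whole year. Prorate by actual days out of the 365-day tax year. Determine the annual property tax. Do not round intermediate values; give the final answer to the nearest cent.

2005-12-01 to 2006-09-01: 275 days at 8.5 mills → €3,184,000 × 0.85% × 275/365 = €20,390.6849
2006-09-02 to 2006-11-30: 90 days at 24 mills → €3,184,000 × 2.4% × 90/365 = €18,842.3014
Total = €39,232.9863

€39,232.99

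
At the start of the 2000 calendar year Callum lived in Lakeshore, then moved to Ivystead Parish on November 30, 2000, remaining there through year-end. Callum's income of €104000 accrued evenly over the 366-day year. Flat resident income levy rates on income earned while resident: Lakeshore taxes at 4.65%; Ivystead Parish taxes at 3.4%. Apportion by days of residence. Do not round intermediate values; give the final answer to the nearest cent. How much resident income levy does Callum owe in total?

€4722.34

Lakeshore, January 1 – November 29, 2000: 334 days → €104000 × 4.65% × 334/366 = €4413.1803
Ivystead Parish, November 30 – December 31, 2000: 32 days → €104000 × 3.4% × 32/366 = €309.1585
Total = €4722.3388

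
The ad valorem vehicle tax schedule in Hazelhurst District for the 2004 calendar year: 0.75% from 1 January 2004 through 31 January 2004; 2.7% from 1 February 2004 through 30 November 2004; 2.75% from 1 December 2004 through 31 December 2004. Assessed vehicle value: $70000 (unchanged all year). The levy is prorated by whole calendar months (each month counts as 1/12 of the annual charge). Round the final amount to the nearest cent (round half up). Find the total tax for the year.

$1779.17

1 January – 31 January 2004: 1 month at 0.75% → $70000 × 0.75% × 1/12 = $43.7500
1 February – 30 November 2004: 10 months at 2.7% → $70000 × 2.7% × 10/12 = $1575.0000
1 December – 31 December 2004: 1 month at 2.75% → $70000 × 2.75% × 1/12 = $160.4167
Total = $1779.1667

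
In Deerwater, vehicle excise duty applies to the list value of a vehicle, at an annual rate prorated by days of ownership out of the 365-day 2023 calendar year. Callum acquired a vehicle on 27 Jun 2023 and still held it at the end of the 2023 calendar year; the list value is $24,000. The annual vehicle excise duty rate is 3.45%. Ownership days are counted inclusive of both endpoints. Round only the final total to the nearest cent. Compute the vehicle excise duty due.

Days held (27 Jun – 31 Dec 2023): 188 out of 365
Tax = $24,000 × 3.45% × 188/365 = $426.4767

$426.48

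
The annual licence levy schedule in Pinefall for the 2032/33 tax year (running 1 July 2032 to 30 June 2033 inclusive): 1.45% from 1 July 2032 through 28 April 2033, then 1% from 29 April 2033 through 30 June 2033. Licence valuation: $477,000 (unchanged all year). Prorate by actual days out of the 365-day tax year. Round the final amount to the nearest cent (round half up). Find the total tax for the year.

$6,546.01

1 July 2032 – 28 April 2033: 302 days at 1.45% → $477,000 × 1.45% × 302/365 = $5,722.6932
29 April – 30 June 2033: 63 days at 1% → $477,000 × 1% × 63/365 = $823.3151
Total = $6,546.0082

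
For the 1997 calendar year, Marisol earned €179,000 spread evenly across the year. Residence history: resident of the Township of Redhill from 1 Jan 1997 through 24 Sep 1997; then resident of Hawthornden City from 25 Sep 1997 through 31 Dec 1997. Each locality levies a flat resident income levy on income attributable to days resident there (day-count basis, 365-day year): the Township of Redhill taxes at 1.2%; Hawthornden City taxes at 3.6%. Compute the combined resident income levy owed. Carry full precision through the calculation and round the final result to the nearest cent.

€3,301.45

The Township of Redhill, 1 Jan – 24 Sep 1997: 267 days → €179,000 × 1.2% × 267/365 = €1,571.2767
Hawthornden City, 25 Sep – 31 Dec 1997: 98 days → €179,000 × 3.6% × 98/365 = €1,730.1699
Total = €3,301.4466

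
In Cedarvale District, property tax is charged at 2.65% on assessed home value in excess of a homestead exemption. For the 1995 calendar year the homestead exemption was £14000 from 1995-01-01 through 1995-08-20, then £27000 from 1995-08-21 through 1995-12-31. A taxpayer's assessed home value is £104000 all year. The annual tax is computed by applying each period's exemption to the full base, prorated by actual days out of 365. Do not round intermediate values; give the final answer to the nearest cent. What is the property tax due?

1995-01-01 to 1995-08-20: 232 days, exemption £14000 → (£104000 − £14000) × 2.65% × 232/365 = £1515.9452
1995-08-21 to 1995-12-31: 133 days, exemption £27000 → (£104000 − £27000) × 2.65% × 133/365 = £743.5247
Total = £2259.4699

£2259.47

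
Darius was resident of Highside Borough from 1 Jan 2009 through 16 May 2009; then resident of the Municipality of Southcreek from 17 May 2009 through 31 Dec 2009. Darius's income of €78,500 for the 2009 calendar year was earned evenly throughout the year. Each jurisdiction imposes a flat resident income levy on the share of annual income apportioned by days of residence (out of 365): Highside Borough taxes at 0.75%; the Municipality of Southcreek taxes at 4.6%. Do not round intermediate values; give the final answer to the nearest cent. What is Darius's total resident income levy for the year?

Highside Borough, 1 Jan – 16 May 2009: 136 days → €78,500 × 0.75% × 136/365 = €219.3699
The Municipality of Southcreek, 17 May – 31 Dec 2009: 229 days → €78,500 × 4.6% × 229/365 = €2,265.5315
Total = €2,484.9014

€2,484.90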